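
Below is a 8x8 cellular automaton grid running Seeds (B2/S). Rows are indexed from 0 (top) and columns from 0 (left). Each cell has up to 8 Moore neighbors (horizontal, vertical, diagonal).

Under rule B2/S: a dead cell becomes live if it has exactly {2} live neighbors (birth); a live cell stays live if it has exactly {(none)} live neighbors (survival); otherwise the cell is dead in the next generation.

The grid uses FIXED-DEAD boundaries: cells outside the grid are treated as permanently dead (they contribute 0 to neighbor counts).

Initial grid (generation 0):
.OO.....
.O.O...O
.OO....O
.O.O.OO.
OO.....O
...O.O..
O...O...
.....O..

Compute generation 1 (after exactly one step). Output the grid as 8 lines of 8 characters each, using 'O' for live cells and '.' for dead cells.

Simulating step by step:
Generation 0 (given above): 20 live cells
Generation 1: 11 live cells
(generation 1 grid is the final answer)

Answer: O..O....
......O.
.....O..
....O...
...O....
..O...O.
...O..O.
....O...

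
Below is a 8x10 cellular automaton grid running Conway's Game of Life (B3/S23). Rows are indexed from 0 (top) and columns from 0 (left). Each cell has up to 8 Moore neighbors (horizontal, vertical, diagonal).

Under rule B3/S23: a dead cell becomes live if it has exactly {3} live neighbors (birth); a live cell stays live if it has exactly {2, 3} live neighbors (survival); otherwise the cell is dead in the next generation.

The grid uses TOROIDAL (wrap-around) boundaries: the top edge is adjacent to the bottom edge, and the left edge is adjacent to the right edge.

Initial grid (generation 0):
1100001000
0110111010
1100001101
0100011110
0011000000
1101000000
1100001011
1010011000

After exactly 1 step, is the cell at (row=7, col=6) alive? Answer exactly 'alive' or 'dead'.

Simulating step by step:
Generation 0 (given above): 33 live cells
Generation 1: 24 live cells
1001100001
0010000010
0000100001
0100010011
1001101100
0001000000
0000011100
0010011000

Cell (7,6) at generation 1: 1 -> alive

Answer: alive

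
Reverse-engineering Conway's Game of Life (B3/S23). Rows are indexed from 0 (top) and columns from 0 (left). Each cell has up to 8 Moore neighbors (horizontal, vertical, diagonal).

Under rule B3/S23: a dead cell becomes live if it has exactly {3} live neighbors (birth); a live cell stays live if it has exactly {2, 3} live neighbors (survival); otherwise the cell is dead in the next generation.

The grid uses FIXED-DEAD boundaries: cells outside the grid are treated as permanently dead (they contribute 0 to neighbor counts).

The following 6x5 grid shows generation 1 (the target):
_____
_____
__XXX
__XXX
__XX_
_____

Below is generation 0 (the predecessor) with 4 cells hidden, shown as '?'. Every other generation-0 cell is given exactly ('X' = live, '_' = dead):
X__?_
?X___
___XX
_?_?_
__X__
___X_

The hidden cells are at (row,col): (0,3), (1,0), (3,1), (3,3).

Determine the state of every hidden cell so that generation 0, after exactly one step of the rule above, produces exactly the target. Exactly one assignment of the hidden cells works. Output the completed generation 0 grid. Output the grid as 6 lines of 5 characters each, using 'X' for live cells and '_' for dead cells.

Answer: X____
_X___
___XX
___X_
__X__
___X_

Derivation:
Hidden generation-0 cells (in order): (0,3), (1,0), (3,1), (3,3).
A hidden cell only influences target cells in its own 3x3 neighborhood. Try each of the 2^4 = 16 assignments, step the completed generation 0 forward once under B3/S23, and compare with the target:
  (0,3)=_ (1,0)=_ (3,1)=_ (3,3)=_ -> step gives (2,2)='_' but target has 'X' -> reject
  (0,3)=_ (1,0)=_ (3,1)=_ (3,3)=X -> step reproduces the target at every cell -> ACCEPT
  (0,3)=_ (1,0)=_ (3,1)=X (3,3)=_ -> step gives (2,3)='_' but target has 'X' -> reject
  (0,3)=_ (1,0)=_ (3,1)=X (3,3)=X -> step gives (2,2)='_' but target has 'X' -> reject
  (0,3)=_ (1,0)=X (3,1)=_ (3,3)=_ -> step gives (0,0)='X' but target has '_' -> reject
  (0,3)=_ (1,0)=X (3,1)=_ (3,3)=X -> step gives (0,0)='X' but target has '_' -> reject
  (0,3)=_ (1,0)=X (3,1)=X (3,3)=_ -> step gives (0,0)='X' but target has '_' -> reject
  (0,3)=_ (1,0)=X (3,1)=X (3,3)=X -> step gives (0,0)='X' but target has '_' -> reject
  (0,3)=X (1,0)=_ (3,1)=_ (3,3)=_ -> step gives (1,2)='X' but target has '_' -> reject
  (0,3)=X (1,0)=_ (3,1)=_ (3,3)=X -> step gives (1,2)='X' but target has '_' -> reject
  (0,3)=X (1,0)=_ (3,1)=X (3,3)=_ -> step gives (1,2)='X' but target has '_' -> reject
  (0,3)=X (1,0)=_ (3,1)=X (3,3)=X -> step gives (1,2)='X' but target has '_' -> reject
  (0,3)=X (1,0)=X (3,1)=_ (3,3)=_ -> step gives (0,0)='X' but target has '_' -> reject
  (0,3)=X (1,0)=X (3,1)=_ (3,3)=X -> step gives (0,0)='X' but target has '_' -> reject
  (0,3)=X (1,0)=X (3,1)=X (3,3)=_ -> step gives (0,0)='X' but target has '_' -> reject
  (0,3)=X (1,0)=X (3,1)=X (3,3)=X -> step gives (0,0)='X' but target has '_' -> reject
Unique solution: (0,3)=dead, (1,0)=dead, (3,1)=dead, (3,3)=live.
Check: live-neighbor counts of every cell in the completed generation 0:
12100
21222
11322
01333
01232
01211
Applying B3/S23 to generation 0 with these counts gives:
_____
_____
__XXX
__XXX
__XX_
_____
which matches the target exactly.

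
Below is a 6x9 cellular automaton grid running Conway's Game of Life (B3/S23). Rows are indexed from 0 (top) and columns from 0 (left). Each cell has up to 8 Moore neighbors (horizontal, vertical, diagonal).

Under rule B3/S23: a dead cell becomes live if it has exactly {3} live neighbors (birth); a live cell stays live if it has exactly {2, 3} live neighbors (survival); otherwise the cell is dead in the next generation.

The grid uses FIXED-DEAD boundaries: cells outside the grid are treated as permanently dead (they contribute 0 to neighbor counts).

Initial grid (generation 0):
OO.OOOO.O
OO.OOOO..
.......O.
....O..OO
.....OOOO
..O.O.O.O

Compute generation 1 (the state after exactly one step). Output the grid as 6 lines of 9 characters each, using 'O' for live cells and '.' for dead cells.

Simulating step by step:
Generation 0 (given above): 25 live cells
Generation 1: 16 live cells
(generation 1 grid is the final answer)

Answer: OO.O..OO.
OO.O.....
...O...OO
.....O...
...OO....
......O.O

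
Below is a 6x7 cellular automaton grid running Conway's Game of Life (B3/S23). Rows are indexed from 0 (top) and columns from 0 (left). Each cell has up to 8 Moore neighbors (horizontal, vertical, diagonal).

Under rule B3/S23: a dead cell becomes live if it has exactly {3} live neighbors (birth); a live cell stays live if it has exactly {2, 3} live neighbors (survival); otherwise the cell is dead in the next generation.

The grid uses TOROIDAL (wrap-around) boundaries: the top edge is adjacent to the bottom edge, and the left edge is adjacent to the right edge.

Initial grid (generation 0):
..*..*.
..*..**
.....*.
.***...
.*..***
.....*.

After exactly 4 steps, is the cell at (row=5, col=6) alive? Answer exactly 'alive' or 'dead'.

Answer: alive

Derivation:
Simulating step by step:
Generation 0 (given above): 14 live cells
Generation 1: 21 live cells
....**.
....***
.*.****
****..*
**.****
.......
Generation 2: 9 live cells
....*.*
*......
.*.....
.......
...***.
*..*...
Generation 3: 8 live cells
*.....*
*......
.......
....*..
...**..
...*..*
Generation 4: 14 live cells
*.....*
*.....*
.......
...**..
...***.
*..****

Cell (5,6) at generation 4: 1 -> alive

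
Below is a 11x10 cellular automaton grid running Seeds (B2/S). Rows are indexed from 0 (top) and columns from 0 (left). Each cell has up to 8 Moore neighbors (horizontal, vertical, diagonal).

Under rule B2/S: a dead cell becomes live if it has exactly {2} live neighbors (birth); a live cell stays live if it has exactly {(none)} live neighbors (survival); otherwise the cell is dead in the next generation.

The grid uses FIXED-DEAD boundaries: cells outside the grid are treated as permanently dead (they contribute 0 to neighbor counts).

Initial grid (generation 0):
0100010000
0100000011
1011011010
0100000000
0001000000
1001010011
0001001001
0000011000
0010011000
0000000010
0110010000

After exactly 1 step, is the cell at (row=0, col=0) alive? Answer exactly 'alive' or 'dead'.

Answer: alive

Derivation:
Simulating step by step:
Generation 0 (given above): 30 live cells
Generation 1: 23 live cells
1010000011
0001000000
0000100000
1000011100
1100000011
0000001100
0010000000
0011000000
0000100000
0001100100
0000000000

Cell (0,0) at generation 1: 1 -> alive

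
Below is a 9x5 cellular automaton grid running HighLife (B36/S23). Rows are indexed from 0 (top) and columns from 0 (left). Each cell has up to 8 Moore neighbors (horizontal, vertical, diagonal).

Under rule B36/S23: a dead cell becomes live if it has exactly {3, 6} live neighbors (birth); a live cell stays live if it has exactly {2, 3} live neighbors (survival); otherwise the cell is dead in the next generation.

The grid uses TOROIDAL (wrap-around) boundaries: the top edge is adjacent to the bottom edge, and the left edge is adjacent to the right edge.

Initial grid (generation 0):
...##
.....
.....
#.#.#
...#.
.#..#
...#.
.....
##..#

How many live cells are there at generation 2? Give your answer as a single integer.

Answer: 11

Derivation:
Simulating step by step:
Generation 0 (given above): 12 live cells
Generation 1: 15 live cells
...##
.....
.....
...##
.###.
..###
.....
#...#
#..##
Generation 2: 11 live cells
#..#.
.....
.....
...##
##...
.#..#
#....
#..#.
.....
Population at generation 2: 11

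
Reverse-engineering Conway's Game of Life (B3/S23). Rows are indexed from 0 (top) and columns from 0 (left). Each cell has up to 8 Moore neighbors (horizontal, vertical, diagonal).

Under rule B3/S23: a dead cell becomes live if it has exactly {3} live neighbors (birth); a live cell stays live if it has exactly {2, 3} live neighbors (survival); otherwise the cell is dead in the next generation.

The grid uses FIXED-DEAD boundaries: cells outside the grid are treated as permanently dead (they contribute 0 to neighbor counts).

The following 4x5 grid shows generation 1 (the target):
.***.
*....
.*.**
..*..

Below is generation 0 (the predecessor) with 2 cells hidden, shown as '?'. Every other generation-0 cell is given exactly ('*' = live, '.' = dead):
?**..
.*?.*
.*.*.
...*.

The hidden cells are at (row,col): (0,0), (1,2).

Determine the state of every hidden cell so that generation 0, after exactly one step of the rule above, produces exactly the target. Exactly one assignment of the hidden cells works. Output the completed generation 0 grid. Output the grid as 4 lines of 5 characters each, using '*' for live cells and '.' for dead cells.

Answer: .**..
.**.*
.*.*.
...*.

Derivation:
Hidden generation-0 cells (in order): (0,0), (1,2).
A hidden cell only influences target cells in its own 3x3 neighborhood. Try each of the 2^2 = 4 assignments, step the completed generation 0 forward once under B3/S23, and compare with the target:
  (0,0)=. (1,2)=. -> step gives (0,3)='.' but target has '*' -> reject
  (0,0)=. (1,2)=* -> step reproduces the target at every cell -> ACCEPT
  (0,0)=* (1,2)=. -> step gives (0,0)='*' but target has '.' -> reject
  (0,0)=* (1,2)=* -> step gives (0,0)='*' but target has '.' -> reject
Unique solution: (0,0)=dead, (1,2)=live.
Check: live-neighbor counts of every cell in the completed generation 0:
23331
34541
22533
11312
Applying B3/S23 to generation 0 with these counts gives:
.***.
*....
.*.**
..*..
which matches the target exactly.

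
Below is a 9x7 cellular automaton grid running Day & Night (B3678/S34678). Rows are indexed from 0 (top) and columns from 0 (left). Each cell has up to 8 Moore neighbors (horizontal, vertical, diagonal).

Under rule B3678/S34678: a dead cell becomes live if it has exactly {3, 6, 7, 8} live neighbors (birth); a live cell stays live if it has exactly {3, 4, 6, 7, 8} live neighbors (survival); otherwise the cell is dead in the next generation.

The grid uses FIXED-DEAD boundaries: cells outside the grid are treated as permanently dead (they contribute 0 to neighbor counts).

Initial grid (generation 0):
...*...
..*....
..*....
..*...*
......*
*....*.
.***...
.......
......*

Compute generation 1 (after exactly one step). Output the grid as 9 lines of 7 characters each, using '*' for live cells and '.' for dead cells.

Simulating step by step:
Generation 0 (given above): 12 live cells
Generation 1: 7 live cells
(generation 1 grid is the final answer)

Answer: .......
...*...
.*.*...
.......
.....*.
.**....
.......
..*....
.......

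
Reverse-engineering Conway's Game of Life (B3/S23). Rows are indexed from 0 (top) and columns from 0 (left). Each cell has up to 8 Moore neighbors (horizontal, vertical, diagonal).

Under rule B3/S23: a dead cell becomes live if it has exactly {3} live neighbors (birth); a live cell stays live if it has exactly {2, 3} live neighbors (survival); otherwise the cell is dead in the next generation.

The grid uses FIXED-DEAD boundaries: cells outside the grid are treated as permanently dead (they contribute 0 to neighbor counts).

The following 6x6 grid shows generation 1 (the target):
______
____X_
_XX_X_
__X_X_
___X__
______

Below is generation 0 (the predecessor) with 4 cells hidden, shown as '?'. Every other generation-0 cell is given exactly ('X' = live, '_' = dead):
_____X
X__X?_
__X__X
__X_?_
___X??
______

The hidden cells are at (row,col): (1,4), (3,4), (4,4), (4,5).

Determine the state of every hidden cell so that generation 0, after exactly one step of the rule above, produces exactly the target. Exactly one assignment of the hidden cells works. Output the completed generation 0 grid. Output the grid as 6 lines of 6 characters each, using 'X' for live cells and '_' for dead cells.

Hidden generation-0 cells (in order): (1,4), (3,4), (4,4), (4,5).
A hidden cell only influences target cells in its own 3x3 neighborhood. Try each of the 2^4 = 16 assignments, step the completed generation 0 forward once under B3/S23, and compare with the target:
  (1,4)=_ (3,4)=_ (4,4)=_ (4,5)=_ -> step gives (2,3)='X' but target has '_' -> reject
  (1,4)=_ (3,4)=_ (4,4)=_ (4,5)=X -> step gives (2,3)='X' but target has '_' -> reject
  (1,4)=_ (3,4)=_ (4,4)=X (4,5)=_ -> step gives (2,3)='X' but target has '_' -> reject
  (1,4)=_ (3,4)=_ (4,4)=X (4,5)=X -> step gives (2,3)='X' but target has '_' -> reject
  (1,4)=_ (3,4)=X (4,4)=_ (4,5)=_ -> step reproduces the target at every cell -> ACCEPT
  (1,4)=_ (3,4)=X (4,4)=_ (4,5)=X -> step gives (3,5)='X' but target has '_' -> reject
  (1,4)=_ (3,4)=X (4,4)=X (4,5)=_ -> step gives (3,5)='X' but target has '_' -> reject
  (1,4)=_ (3,4)=X (4,4)=X (4,5)=X -> step gives (3,4)='_' but target has 'X' -> reject
  (1,4)=X (3,4)=_ (4,4)=_ (4,5)=_ -> step gives (0,4)='X' but target has '_' -> reject
  (1,4)=X (3,4)=_ (4,4)=_ (4,5)=X -> step gives (0,4)='X' but target has '_' -> reject
  (1,4)=X (3,4)=_ (4,4)=X (4,5)=_ -> step gives (0,4)='X' but target has '_' -> reject
  (1,4)=X (3,4)=_ (4,4)=X (4,5)=X -> step gives (0,4)='X' but target has '_' -> reject
  (1,4)=X (3,4)=X (4,4)=_ (4,5)=_ -> step gives (0,4)='X' but target has '_' -> reject
  (1,4)=X (3,4)=X (4,4)=_ (4,5)=X -> step gives (0,4)='X' but target has '_' -> reject
  (1,4)=X (3,4)=X (4,4)=X (4,5)=_ -> step gives (0,4)='X' but target has '_' -> reject
  (1,4)=X (3,4)=X (4,4)=X (4,5)=X -> step gives (0,4)='X' but target has '_' -> reject
Unique solution: (1,4)=dead, (3,4)=live, (4,4)=dead, (4,5)=dead.
Check: live-neighbor counts of every cell in the completed generation 0:
111120
022132
132431
022422
012221
001110
Applying B3/S23 to generation 0 with these counts gives:
______
____X_
_XX_X_
__X_X_
___X__
______
which matches the target exactly.

Answer: _____X
X__X__
__X__X
__X_X_
___X__
______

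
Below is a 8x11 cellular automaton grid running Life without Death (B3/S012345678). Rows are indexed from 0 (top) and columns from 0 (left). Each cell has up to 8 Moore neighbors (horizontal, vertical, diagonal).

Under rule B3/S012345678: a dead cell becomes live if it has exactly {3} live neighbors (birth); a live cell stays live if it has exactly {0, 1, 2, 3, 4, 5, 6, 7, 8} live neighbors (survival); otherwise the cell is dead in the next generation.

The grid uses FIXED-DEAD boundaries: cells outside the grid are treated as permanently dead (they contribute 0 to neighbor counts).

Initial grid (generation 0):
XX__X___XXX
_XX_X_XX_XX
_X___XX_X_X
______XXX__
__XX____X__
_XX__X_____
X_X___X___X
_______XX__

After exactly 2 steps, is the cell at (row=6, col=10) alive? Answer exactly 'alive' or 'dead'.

Answer: alive

Derivation:
Simulating step by step:
Generation 0 (given above): 33 live cells
Generation 1: 44 live cells
XXXXXX_XXXX
_XXXX_XX_XX
_XX__XX_X_X
__X__XXXX__
_XXX__X_X__
_XX__X_____
X_X___XX__X
_______XX__
Generation 2: 49 live cells
XXXXXX_XXXX
_XXXX_XX_XX
_XX__XX_X_X
__X_XXXXX__
_XXXX_X_X__
XXX__X_____
X_X___XXX_X
______XXX__

Cell (6,10) at generation 2: 1 -> alive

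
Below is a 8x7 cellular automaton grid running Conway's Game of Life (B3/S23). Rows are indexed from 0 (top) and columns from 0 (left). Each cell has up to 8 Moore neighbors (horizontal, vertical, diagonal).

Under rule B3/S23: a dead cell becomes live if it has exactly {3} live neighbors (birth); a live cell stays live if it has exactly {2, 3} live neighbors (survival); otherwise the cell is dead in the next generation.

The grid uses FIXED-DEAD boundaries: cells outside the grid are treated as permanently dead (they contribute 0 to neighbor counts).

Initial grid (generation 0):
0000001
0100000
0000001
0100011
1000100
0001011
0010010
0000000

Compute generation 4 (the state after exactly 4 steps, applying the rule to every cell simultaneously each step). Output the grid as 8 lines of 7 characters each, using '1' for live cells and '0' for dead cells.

Simulating step by step:
Generation 0 (given above): 13 live cells
Generation 1: 11 live cells
0000000
0000000
0000011
0000011
0000100
0001011
0000111
0000000
Generation 2: 10 live cells
0000000
0000000
0000011
0000101
0000100
0001001
0000101
0000010
Generation 3: 11 live cells
0000000
0000000
0000011
0000101
0001100
0001100
0000101
0000010
Generation 4: 8 live cells
(generation 4 grid is the final answer)

Answer: 0000000
0000000
0000011
0001101
0000000
0000000
0001100
0000010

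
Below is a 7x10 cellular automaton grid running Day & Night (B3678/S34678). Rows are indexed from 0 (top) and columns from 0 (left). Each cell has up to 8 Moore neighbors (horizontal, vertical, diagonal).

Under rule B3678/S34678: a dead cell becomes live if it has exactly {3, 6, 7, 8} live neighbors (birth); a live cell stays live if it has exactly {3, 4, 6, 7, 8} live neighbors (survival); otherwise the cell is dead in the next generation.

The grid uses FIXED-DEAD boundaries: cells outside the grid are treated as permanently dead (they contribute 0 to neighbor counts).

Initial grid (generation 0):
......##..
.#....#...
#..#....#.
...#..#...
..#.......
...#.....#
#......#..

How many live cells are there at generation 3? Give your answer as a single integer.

Answer: 0

Derivation:
Simulating step by step:
Generation 0 (given above): 14 live cells
Generation 1: 4 live cells
..........
..........
..#....#..
..#.......
...#......
..........
..........
Generation 2: 1 live cells
..........
..........
..........
...#......
..........
..........
..........
Generation 3: 0 live cells
..........
..........
..........
..........
..........
..........
..........
Population at generation 3: 0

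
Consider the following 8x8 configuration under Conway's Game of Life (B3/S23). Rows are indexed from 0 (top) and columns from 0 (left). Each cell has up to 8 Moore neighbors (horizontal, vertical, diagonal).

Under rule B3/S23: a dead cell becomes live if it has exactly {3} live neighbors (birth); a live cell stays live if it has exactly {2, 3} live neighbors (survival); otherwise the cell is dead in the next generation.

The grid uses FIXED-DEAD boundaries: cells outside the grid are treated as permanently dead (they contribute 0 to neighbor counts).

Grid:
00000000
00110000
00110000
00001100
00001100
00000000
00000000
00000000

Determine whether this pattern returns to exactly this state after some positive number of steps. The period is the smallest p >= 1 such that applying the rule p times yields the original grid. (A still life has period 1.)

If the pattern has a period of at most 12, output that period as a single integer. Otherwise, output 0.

Simulating and comparing each generation to the original:
Gen 0 (original, given above): 8 live cells
Gen 1: 6 live cells, differs from original
Gen 2: 8 live cells, MATCHES original -> period = 2

Answer: 2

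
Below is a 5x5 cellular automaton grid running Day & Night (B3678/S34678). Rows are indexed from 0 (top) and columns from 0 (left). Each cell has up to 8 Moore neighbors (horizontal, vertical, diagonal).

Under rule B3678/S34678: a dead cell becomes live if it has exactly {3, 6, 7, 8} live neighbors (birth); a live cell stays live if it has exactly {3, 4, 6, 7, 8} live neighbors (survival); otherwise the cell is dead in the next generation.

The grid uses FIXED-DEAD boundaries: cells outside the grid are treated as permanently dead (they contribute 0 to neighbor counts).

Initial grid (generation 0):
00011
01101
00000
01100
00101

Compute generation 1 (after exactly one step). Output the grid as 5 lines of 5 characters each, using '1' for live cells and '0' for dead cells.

Answer: 00110
00000
00010
00010
01010

Derivation:
Simulating step by step:
Generation 0 (given above): 9 live cells
Generation 1: 6 live cells
(generation 1 grid is the final answer)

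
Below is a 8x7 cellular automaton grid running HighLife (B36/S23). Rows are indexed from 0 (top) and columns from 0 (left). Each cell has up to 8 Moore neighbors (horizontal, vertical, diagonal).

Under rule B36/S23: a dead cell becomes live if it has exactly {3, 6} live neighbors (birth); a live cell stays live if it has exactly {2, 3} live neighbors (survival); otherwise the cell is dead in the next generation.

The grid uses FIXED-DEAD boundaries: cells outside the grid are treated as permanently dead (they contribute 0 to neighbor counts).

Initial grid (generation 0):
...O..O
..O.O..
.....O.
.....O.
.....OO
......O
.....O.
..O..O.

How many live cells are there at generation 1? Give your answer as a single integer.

Simulating step by step:
Generation 0 (given above): 12 live cells
Generation 1: 13 live cells
...O...
...OOO.
....OO.
....OO.
.....OO
......O
.....OO
.......
Population at generation 1: 13

Answer: 13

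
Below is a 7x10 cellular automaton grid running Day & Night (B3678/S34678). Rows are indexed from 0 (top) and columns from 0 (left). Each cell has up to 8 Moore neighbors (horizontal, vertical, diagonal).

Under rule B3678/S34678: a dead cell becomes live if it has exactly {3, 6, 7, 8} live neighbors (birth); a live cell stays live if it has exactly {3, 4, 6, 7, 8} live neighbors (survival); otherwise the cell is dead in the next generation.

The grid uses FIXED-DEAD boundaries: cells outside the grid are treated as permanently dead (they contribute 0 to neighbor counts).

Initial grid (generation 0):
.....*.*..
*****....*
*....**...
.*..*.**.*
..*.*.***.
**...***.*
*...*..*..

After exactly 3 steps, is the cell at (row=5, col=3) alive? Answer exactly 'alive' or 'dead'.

Answer: alive

Derivation:
Simulating step by step:
Generation 0 (given above): 30 live cells
Generation 1: 26 live cells
.****.....
.*..*.....
*....****.
...*.*....
*..*.***.*
.*.***....
.*...*..*.
Generation 2: 20 live cells
..**......
**..*.**..
.....**...
.....**...
...****...
*....*.**.
..*.......
Generation 3: 10 live cells
.*........
..**..*...
....*.....
.....*.*..
....*.....
...*.*....
..........

Cell (5,3) at generation 3: 1 -> alive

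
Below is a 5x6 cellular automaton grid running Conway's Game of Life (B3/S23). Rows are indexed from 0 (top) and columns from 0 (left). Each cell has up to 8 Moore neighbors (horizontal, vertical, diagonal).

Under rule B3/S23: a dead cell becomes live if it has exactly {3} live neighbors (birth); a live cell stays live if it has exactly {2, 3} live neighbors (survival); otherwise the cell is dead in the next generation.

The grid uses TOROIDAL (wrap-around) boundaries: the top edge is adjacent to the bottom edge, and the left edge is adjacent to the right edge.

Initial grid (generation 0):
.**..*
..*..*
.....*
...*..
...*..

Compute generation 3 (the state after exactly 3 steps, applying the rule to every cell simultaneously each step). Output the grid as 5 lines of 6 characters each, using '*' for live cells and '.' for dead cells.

Simulating step by step:
Generation 0 (given above): 8 live cells
Generation 1: 13 live cells
*****.
.**.**
....*.
....*.
...**.
Generation 2: 5 live cells
*.....
......
....*.
....**
.*....
Generation 3: 6 live cells
(generation 3 grid is the final answer)

Answer: ......
......
....**
....**
*....*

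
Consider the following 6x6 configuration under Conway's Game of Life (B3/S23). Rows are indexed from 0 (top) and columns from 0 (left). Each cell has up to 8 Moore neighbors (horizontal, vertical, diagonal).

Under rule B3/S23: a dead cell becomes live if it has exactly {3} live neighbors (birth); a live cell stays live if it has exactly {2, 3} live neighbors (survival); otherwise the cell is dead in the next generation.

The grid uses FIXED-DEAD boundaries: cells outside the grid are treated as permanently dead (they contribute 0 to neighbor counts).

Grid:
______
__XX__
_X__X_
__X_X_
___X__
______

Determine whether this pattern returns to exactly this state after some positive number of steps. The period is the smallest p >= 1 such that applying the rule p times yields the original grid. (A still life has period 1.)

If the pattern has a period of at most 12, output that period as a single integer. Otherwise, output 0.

Simulating and comparing each generation to the original:
Gen 0 (original, given above): 7 live cells
Gen 1: 7 live cells, MATCHES original -> period = 1

Answer: 1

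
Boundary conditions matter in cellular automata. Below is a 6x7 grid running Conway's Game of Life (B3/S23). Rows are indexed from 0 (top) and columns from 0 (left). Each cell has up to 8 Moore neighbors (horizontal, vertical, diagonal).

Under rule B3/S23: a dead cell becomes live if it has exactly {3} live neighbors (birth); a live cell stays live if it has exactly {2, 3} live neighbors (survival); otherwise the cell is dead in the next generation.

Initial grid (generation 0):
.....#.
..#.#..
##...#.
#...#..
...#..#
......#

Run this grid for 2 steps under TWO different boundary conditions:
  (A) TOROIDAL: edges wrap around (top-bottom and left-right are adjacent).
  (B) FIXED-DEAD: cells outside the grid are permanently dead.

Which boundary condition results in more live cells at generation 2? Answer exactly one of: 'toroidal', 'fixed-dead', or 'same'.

Answer: fixed-dead

Derivation:
Under TOROIDAL boundary, generation 2:
#......
.###...
...#...
..##...
.#.....
#...#..
Population = 10

Under FIXED-DEAD boundary, generation 2:
.......
####.#.
...#..#
####..#
....##.
.......
Population = 14

Comparison: toroidal=10, fixed-dead=14 -> fixed-dead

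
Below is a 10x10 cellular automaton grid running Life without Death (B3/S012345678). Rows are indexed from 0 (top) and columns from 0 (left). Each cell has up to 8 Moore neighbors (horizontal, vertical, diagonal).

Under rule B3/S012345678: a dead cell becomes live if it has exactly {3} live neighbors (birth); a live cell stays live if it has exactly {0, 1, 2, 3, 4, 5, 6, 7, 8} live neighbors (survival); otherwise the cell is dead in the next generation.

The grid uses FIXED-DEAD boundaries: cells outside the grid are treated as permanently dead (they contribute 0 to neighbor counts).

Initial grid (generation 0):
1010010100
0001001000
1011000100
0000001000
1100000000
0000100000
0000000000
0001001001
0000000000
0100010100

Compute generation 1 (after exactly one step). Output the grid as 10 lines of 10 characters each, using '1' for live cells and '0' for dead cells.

Simulating step by step:
Generation 0 (given above): 20 live cells
Generation 1: 27 live cells
(generation 1 grid is the final answer)

Answer: 1010011100
0001101100
1011001100
1010001000
1100000000
0000100000
0000000000
0001001001
0000001000
0100010100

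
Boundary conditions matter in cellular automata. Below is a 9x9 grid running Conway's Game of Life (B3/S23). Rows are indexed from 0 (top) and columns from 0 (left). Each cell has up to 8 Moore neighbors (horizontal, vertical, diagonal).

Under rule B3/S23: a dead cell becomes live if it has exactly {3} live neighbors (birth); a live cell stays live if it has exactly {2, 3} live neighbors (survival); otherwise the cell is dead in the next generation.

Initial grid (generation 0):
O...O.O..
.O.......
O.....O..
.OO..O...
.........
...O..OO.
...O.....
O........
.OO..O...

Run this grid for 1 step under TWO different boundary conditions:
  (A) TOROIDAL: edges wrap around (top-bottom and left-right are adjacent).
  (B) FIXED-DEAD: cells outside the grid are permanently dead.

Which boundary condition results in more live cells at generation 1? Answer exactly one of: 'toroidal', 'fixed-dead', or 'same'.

Answer: toroidal

Derivation:
Under TOROIDAL boundary, generation 1:
O.O..O...
OO...O...
O.O......
.O.......
..O...O..
.........
.........
.OO......
OO...O...
Population = 16

Under FIXED-DEAD boundary, generation 1:
.........
OO...O...
O.O......
.O.......
..O...O..
.........
.........
.OO......
.O.......
Population = 11

Comparison: toroidal=16, fixed-dead=11 -> toroidal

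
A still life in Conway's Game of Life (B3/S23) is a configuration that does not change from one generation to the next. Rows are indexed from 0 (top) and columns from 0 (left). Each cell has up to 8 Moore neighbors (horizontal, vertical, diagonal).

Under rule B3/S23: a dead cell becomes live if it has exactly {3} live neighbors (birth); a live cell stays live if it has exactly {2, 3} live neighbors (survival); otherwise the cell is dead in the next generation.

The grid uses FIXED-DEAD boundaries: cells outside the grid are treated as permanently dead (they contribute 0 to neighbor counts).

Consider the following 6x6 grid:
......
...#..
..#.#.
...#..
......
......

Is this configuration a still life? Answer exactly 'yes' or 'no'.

Answer: yes

Derivation:
Compute generation 1 and compare to generation 0 (given above):
Generation 1:
......
...#..
..#.#.
...#..
......
......
The grids are IDENTICAL -> still life.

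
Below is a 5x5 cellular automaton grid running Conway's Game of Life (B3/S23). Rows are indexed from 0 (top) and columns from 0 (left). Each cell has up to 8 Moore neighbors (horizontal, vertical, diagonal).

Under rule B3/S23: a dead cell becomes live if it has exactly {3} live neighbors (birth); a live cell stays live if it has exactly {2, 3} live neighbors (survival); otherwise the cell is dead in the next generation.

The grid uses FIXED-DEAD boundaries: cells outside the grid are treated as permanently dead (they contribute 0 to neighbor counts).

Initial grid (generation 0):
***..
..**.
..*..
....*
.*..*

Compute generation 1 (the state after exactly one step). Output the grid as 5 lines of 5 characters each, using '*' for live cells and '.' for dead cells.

Simulating step by step:
Generation 0 (given above): 9 live cells
Generation 1: 6 live cells
(generation 1 grid is the final answer)

Answer: .***.
...*.
..*..
...*.
.....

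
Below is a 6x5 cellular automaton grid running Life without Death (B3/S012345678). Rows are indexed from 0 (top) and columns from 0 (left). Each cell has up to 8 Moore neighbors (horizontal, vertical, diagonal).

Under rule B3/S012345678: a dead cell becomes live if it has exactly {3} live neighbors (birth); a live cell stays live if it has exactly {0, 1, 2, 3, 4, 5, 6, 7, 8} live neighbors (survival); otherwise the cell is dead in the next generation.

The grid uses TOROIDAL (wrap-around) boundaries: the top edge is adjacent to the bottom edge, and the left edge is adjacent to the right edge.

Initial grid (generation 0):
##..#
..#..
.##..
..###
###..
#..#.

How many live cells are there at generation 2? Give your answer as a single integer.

Answer: 18

Derivation:
Simulating step by step:
Generation 0 (given above): 14 live cells
Generation 1: 17 live cells
#####
..##.
.##..
..###
###..
#..#.
Generation 2: 18 live cells
#####
..##.
.##.#
..###
###..
#..#.
Population at generation 2: 18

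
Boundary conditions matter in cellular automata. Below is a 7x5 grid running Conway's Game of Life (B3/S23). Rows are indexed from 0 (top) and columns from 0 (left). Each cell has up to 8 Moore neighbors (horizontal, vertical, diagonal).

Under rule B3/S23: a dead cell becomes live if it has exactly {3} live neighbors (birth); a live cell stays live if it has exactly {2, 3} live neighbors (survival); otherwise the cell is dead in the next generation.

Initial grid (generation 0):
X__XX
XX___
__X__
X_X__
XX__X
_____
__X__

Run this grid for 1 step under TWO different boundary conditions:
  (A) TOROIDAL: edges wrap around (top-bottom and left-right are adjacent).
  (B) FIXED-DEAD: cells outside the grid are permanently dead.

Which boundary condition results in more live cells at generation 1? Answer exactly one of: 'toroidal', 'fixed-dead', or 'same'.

Under TOROIDAL boundary, generation 1:
X_XXX
XXXX_
X_X__
X_XXX
XX__X
XX___
___XX
Population = 21

Under FIXED-DEAD boundary, generation 1:
XX___
XXXX_
X_X__
X_XX_
XX___
_X___
_____
Population = 14

Comparison: toroidal=21, fixed-dead=14 -> toroidal

Answer: toroidal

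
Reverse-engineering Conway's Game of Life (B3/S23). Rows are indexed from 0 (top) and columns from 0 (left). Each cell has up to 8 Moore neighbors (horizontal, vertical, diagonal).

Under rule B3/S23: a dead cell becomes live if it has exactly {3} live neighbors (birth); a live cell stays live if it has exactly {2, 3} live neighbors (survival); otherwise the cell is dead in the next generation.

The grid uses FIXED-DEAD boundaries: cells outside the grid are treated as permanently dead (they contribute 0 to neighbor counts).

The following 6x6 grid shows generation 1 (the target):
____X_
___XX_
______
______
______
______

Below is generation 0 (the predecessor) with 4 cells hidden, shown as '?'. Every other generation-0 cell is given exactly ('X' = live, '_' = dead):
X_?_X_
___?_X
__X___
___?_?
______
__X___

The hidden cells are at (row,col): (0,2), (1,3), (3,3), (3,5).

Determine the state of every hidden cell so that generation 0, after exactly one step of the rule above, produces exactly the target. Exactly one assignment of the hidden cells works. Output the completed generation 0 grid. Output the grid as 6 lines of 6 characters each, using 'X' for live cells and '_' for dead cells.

Answer: X___X_
___X_X
__X___
______
______
__X___

Derivation:
Hidden generation-0 cells (in order): (0,2), (1,3), (3,3), (3,5).
A hidden cell only influences target cells in its own 3x3 neighborhood. Try each of the 2^4 = 16 assignments, step the completed generation 0 forward once under B3/S23, and compare with the target:
  (0,2)=_ (1,3)=_ (3,3)=_ (3,5)=_ -> step gives (0,4)='_' but target has 'X' -> reject
  (0,2)=_ (1,3)=_ (3,3)=_ (3,5)=X -> step gives (0,4)='_' but target has 'X' -> reject
  (0,2)=_ (1,3)=_ (3,3)=X (3,5)=_ -> step gives (0,4)='_' but target has 'X' -> reject
  (0,2)=_ (1,3)=_ (3,3)=X (3,5)=X -> step gives (0,4)='_' but target has 'X' -> reject
  (0,2)=_ (1,3)=X (3,3)=_ (3,5)=_ -> step reproduces the target at every cell -> ACCEPT
  (0,2)=_ (1,3)=X (3,3)=_ (3,5)=X -> step gives (2,4)='X' but target has '_' -> reject
  (0,2)=_ (1,3)=X (3,3)=X (3,5)=_ -> step gives (2,2)='X' but target has '_' -> reject
  (0,2)=_ (1,3)=X (3,3)=X (3,5)=X -> step gives (2,2)='X' but target has '_' -> reject
  (0,2)=X (1,3)=_ (3,3)=_ (3,5)=_ -> step gives (0,4)='_' but target has 'X' -> reject
  (0,2)=X (1,3)=_ (3,3)=_ (3,5)=X -> step gives (0,4)='_' but target has 'X' -> reject
  (0,2)=X (1,3)=_ (3,3)=X (3,5)=_ -> step gives (0,4)='_' but target has 'X' -> reject
  (0,2)=X (1,3)=_ (3,3)=X (3,5)=X -> step gives (0,4)='_' but target has 'X' -> reject
  (0,2)=X (1,3)=X (3,3)=_ (3,5)=_ -> step gives (0,3)='X' but target has '_' -> reject
  (0,2)=X (1,3)=X (3,3)=_ (3,5)=X -> step gives (0,3)='X' but target has '_' -> reject
  (0,2)=X (1,3)=X (3,3)=X (3,5)=_ -> step gives (0,3)='X' but target has '_' -> reject
  (0,2)=X (1,3)=X (3,3)=X (3,5)=X -> step gives (0,3)='X' but target has '_' -> reject
Unique solution: (0,2)=dead, (1,3)=live, (3,3)=dead, (3,5)=dead.
Check: live-neighbor counts of every cell in the completed generation 0:
011222
122231
011221
011100
011100
010100
Applying B3/S23 to generation 0 with these counts gives:
____X_
___XX_
______
______
______
______
which matches the target exactly.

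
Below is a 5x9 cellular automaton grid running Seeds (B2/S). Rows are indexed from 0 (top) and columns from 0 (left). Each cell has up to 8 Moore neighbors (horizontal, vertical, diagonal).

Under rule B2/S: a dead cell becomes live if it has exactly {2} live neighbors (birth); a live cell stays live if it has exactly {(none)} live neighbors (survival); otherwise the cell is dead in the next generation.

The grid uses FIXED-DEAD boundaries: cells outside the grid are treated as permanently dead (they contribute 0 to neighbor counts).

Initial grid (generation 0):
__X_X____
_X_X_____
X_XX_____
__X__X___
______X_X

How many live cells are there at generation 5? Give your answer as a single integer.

Simulating step by step:
Generation 0 (given above): 11 live cells
Generation 1: 7 live cells
_X_______
X________
_________
____X_XX_
_____X_X_
Generation 2: 8 live cells
X________
_X_______
_____XXX_
________X
____X___X
Generation 3: 7 live cells
_X_______
X____X_X_
________X
____X____
_______X_
Generation 4: 11 live cells
X_____X__
_X____X_X
____XXXX_
_______XX
_________
Generation 5: 7 live cells
_X___X___
X___X____
_________
____X____
_______XX
Population at generation 5: 7

Answer: 7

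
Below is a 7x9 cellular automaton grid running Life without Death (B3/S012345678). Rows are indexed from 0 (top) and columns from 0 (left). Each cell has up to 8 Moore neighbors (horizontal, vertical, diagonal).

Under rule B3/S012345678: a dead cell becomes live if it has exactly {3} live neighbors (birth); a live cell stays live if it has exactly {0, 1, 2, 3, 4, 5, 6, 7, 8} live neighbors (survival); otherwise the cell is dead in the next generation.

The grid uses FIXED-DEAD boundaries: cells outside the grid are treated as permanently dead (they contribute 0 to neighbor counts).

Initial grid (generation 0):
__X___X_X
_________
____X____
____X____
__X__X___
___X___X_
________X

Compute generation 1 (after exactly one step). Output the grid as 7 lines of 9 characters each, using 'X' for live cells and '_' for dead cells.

Simulating step by step:
Generation 0 (given above): 10 live cells
Generation 1: 14 live cells
(generation 1 grid is the final answer)

Answer: __X___X_X
_________
____X____
___XXX___
__XXXX___
___X___X_
________X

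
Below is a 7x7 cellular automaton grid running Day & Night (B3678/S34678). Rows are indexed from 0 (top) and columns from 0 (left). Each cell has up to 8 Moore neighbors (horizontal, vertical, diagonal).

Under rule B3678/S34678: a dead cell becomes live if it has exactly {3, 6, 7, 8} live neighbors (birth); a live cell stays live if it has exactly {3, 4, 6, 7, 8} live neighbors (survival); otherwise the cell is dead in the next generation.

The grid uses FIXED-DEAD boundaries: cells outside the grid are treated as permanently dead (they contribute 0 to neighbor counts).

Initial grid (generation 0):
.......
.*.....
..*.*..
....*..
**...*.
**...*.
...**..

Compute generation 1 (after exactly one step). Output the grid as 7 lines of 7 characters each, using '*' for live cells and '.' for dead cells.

Simulating step by step:
Generation 0 (given above): 12 live cells
Generation 1: 10 live cells
(generation 1 grid is the final answer)

Answer: .......
.......
...*...
.*.*.*.
**..*..
***....
.......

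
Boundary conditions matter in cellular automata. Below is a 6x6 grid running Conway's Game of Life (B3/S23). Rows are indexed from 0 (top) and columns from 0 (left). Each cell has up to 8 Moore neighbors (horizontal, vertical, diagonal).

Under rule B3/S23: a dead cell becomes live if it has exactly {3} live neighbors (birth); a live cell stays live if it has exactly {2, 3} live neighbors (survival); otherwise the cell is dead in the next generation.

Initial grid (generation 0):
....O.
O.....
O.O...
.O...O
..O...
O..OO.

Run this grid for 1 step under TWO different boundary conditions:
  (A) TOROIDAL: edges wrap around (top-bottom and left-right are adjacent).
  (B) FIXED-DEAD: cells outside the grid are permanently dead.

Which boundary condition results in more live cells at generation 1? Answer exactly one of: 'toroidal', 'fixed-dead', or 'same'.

Answer: toroidal

Derivation:
Under TOROIDAL boundary, generation 1:
...OO.
.O...O
O....O
OOO...
OOOOOO
...OOO
Population = 18

Under FIXED-DEAD boundary, generation 1:
......
.O....
O.....
.OO...
.OOOO.
...O..
Population = 9

Comparison: toroidal=18, fixed-dead=9 -> toroidal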